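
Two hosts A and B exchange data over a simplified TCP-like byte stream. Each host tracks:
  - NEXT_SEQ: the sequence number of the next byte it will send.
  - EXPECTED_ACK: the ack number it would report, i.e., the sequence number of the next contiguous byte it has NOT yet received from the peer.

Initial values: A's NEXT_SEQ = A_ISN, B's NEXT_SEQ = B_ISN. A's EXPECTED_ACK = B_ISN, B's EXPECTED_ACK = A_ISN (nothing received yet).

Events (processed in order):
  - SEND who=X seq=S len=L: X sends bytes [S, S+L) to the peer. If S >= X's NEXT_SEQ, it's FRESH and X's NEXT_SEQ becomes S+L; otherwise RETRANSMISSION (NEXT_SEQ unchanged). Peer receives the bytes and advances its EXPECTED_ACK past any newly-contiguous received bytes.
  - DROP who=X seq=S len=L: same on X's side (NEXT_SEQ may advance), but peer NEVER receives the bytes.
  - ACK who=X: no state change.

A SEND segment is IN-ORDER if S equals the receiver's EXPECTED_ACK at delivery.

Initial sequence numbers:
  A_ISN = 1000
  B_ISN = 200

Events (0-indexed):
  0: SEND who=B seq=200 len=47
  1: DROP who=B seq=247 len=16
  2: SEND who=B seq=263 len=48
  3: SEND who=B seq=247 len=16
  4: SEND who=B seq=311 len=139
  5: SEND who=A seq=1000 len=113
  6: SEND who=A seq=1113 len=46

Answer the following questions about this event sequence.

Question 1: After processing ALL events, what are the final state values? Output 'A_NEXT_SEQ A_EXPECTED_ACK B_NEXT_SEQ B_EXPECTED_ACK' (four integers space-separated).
After event 0: A_seq=1000 A_ack=247 B_seq=247 B_ack=1000
After event 1: A_seq=1000 A_ack=247 B_seq=263 B_ack=1000
After event 2: A_seq=1000 A_ack=247 B_seq=311 B_ack=1000
After event 3: A_seq=1000 A_ack=311 B_seq=311 B_ack=1000
After event 4: A_seq=1000 A_ack=450 B_seq=450 B_ack=1000
After event 5: A_seq=1113 A_ack=450 B_seq=450 B_ack=1113
After event 6: A_seq=1159 A_ack=450 B_seq=450 B_ack=1159

Answer: 1159 450 450 1159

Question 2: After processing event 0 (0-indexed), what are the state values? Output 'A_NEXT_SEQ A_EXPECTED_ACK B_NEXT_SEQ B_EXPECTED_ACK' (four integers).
After event 0: A_seq=1000 A_ack=247 B_seq=247 B_ack=1000

1000 247 247 1000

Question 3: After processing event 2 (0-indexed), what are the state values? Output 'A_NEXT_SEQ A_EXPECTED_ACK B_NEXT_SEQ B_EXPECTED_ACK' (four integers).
After event 0: A_seq=1000 A_ack=247 B_seq=247 B_ack=1000
After event 1: A_seq=1000 A_ack=247 B_seq=263 B_ack=1000
After event 2: A_seq=1000 A_ack=247 B_seq=311 B_ack=1000

1000 247 311 1000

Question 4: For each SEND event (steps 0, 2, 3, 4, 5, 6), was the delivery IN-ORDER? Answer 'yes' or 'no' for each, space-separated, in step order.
Step 0: SEND seq=200 -> in-order
Step 2: SEND seq=263 -> out-of-order
Step 3: SEND seq=247 -> in-order
Step 4: SEND seq=311 -> in-order
Step 5: SEND seq=1000 -> in-order
Step 6: SEND seq=1113 -> in-order

Answer: yes no yes yes yes yes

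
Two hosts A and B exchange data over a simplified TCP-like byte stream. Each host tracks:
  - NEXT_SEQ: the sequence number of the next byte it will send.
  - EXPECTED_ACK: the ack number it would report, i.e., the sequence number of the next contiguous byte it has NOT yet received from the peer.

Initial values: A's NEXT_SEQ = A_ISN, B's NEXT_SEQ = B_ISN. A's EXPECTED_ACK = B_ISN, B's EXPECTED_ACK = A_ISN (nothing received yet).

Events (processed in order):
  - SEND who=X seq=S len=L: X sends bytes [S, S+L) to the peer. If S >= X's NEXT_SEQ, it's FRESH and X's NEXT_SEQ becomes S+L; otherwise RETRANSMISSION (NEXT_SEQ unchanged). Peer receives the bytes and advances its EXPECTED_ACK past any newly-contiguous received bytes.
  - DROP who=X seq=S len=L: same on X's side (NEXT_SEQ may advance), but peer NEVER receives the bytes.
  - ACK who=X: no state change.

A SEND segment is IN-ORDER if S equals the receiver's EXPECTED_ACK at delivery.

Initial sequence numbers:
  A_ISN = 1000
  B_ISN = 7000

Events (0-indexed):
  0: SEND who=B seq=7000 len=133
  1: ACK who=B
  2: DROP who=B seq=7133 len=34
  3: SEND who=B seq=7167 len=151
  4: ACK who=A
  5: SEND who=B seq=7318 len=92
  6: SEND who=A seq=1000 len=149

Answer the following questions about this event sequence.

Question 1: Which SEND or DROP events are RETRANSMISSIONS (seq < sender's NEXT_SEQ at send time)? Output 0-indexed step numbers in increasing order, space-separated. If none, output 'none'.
Step 0: SEND seq=7000 -> fresh
Step 2: DROP seq=7133 -> fresh
Step 3: SEND seq=7167 -> fresh
Step 5: SEND seq=7318 -> fresh
Step 6: SEND seq=1000 -> fresh

Answer: none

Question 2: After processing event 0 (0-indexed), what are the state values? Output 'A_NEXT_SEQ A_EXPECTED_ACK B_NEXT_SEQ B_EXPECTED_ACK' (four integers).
After event 0: A_seq=1000 A_ack=7133 B_seq=7133 B_ack=1000

1000 7133 7133 1000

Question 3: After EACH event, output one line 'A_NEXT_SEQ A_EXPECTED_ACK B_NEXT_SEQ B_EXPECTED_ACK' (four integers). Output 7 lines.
1000 7133 7133 1000
1000 7133 7133 1000
1000 7133 7167 1000
1000 7133 7318 1000
1000 7133 7318 1000
1000 7133 7410 1000
1149 7133 7410 1149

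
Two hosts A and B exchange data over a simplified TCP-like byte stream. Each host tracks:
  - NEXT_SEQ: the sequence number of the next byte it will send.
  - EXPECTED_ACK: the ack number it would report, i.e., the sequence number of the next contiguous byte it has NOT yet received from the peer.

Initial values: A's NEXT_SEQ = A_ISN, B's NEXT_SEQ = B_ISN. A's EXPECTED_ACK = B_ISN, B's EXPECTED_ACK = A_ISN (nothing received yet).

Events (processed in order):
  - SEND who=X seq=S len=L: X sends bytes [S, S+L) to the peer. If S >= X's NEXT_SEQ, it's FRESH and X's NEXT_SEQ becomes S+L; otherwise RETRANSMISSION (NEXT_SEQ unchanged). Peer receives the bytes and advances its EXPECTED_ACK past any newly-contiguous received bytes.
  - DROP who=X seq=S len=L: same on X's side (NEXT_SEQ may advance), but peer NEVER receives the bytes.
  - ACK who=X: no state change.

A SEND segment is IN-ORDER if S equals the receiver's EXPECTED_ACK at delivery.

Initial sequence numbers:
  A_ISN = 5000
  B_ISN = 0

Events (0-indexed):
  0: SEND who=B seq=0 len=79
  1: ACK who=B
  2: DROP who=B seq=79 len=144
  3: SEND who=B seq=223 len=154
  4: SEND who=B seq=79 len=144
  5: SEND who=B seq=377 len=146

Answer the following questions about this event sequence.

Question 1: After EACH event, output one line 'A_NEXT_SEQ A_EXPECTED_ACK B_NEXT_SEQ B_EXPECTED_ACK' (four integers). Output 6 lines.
5000 79 79 5000
5000 79 79 5000
5000 79 223 5000
5000 79 377 5000
5000 377 377 5000
5000 523 523 5000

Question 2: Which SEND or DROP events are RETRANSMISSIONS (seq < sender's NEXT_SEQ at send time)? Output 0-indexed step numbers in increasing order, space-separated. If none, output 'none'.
Answer: 4

Derivation:
Step 0: SEND seq=0 -> fresh
Step 2: DROP seq=79 -> fresh
Step 3: SEND seq=223 -> fresh
Step 4: SEND seq=79 -> retransmit
Step 5: SEND seq=377 -> fresh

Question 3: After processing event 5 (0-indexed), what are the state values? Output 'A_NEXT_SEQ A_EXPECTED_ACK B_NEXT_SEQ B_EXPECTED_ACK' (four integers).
After event 0: A_seq=5000 A_ack=79 B_seq=79 B_ack=5000
After event 1: A_seq=5000 A_ack=79 B_seq=79 B_ack=5000
After event 2: A_seq=5000 A_ack=79 B_seq=223 B_ack=5000
After event 3: A_seq=5000 A_ack=79 B_seq=377 B_ack=5000
After event 4: A_seq=5000 A_ack=377 B_seq=377 B_ack=5000
After event 5: A_seq=5000 A_ack=523 B_seq=523 B_ack=5000

5000 523 523 5000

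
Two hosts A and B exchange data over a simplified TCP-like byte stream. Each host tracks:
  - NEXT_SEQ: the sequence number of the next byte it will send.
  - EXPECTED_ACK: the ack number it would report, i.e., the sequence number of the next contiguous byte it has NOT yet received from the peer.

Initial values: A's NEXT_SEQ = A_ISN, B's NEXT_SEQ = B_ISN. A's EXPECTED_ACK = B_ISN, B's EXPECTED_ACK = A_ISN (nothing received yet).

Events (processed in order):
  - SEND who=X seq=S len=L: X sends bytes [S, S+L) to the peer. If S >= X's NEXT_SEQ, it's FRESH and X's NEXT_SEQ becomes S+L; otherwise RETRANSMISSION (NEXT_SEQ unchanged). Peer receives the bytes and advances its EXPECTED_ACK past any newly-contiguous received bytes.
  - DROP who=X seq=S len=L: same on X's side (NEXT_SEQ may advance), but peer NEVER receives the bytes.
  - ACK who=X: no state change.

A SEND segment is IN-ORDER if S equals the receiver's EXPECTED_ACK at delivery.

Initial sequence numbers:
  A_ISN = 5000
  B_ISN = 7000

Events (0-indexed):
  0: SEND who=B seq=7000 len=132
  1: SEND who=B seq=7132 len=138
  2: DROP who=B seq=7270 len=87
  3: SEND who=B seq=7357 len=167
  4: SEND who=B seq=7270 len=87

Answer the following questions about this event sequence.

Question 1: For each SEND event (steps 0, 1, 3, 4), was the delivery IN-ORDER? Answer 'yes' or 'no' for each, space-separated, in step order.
Answer: yes yes no yes

Derivation:
Step 0: SEND seq=7000 -> in-order
Step 1: SEND seq=7132 -> in-order
Step 3: SEND seq=7357 -> out-of-order
Step 4: SEND seq=7270 -> in-order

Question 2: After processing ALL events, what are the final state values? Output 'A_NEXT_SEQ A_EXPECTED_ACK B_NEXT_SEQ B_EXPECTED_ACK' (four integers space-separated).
Answer: 5000 7524 7524 5000

Derivation:
After event 0: A_seq=5000 A_ack=7132 B_seq=7132 B_ack=5000
After event 1: A_seq=5000 A_ack=7270 B_seq=7270 B_ack=5000
After event 2: A_seq=5000 A_ack=7270 B_seq=7357 B_ack=5000
After event 3: A_seq=5000 A_ack=7270 B_seq=7524 B_ack=5000
After event 4: A_seq=5000 A_ack=7524 B_seq=7524 B_ack=5000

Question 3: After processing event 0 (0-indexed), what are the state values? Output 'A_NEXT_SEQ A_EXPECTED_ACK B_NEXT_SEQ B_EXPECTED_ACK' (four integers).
After event 0: A_seq=5000 A_ack=7132 B_seq=7132 B_ack=5000

5000 7132 7132 5000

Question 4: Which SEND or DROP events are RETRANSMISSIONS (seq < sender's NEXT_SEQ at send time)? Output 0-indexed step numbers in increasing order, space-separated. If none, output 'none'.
Step 0: SEND seq=7000 -> fresh
Step 1: SEND seq=7132 -> fresh
Step 2: DROP seq=7270 -> fresh
Step 3: SEND seq=7357 -> fresh
Step 4: SEND seq=7270 -> retransmit

Answer: 4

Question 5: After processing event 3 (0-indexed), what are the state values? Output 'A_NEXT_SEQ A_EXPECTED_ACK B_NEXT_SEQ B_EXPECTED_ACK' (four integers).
After event 0: A_seq=5000 A_ack=7132 B_seq=7132 B_ack=5000
After event 1: A_seq=5000 A_ack=7270 B_seq=7270 B_ack=5000
After event 2: A_seq=5000 A_ack=7270 B_seq=7357 B_ack=5000
After event 3: A_seq=5000 A_ack=7270 B_seq=7524 B_ack=5000

5000 7270 7524 5000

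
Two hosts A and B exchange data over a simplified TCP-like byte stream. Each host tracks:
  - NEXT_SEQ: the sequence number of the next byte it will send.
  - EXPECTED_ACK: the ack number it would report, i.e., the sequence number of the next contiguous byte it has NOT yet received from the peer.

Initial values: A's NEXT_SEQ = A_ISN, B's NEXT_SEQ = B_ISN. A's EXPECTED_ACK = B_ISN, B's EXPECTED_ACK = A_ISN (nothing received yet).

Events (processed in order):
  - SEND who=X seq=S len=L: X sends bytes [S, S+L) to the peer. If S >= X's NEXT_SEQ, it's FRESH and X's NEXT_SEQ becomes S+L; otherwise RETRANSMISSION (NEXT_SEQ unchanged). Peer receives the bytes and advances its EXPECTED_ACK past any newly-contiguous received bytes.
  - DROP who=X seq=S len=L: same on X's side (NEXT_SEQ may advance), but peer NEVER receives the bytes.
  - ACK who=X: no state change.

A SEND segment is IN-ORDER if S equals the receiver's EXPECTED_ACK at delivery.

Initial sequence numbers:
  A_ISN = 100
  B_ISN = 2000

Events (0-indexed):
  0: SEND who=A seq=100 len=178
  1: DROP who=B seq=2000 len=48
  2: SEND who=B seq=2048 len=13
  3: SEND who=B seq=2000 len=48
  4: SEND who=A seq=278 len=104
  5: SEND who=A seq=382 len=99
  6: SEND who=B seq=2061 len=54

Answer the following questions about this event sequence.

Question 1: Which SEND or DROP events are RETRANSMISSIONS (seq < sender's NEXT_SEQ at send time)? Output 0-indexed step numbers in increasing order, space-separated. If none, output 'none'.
Step 0: SEND seq=100 -> fresh
Step 1: DROP seq=2000 -> fresh
Step 2: SEND seq=2048 -> fresh
Step 3: SEND seq=2000 -> retransmit
Step 4: SEND seq=278 -> fresh
Step 5: SEND seq=382 -> fresh
Step 6: SEND seq=2061 -> fresh

Answer: 3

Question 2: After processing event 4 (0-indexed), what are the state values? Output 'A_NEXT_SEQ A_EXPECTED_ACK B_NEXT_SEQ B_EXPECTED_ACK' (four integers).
After event 0: A_seq=278 A_ack=2000 B_seq=2000 B_ack=278
After event 1: A_seq=278 A_ack=2000 B_seq=2048 B_ack=278
After event 2: A_seq=278 A_ack=2000 B_seq=2061 B_ack=278
After event 3: A_seq=278 A_ack=2061 B_seq=2061 B_ack=278
After event 4: A_seq=382 A_ack=2061 B_seq=2061 B_ack=382

382 2061 2061 382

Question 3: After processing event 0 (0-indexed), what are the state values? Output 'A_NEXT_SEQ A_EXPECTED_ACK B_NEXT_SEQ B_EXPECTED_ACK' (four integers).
After event 0: A_seq=278 A_ack=2000 B_seq=2000 B_ack=278

278 2000 2000 278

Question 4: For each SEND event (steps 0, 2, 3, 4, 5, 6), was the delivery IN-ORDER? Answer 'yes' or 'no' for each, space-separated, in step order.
Step 0: SEND seq=100 -> in-order
Step 2: SEND seq=2048 -> out-of-order
Step 3: SEND seq=2000 -> in-order
Step 4: SEND seq=278 -> in-order
Step 5: SEND seq=382 -> in-order
Step 6: SEND seq=2061 -> in-order

Answer: yes no yes yes yes yes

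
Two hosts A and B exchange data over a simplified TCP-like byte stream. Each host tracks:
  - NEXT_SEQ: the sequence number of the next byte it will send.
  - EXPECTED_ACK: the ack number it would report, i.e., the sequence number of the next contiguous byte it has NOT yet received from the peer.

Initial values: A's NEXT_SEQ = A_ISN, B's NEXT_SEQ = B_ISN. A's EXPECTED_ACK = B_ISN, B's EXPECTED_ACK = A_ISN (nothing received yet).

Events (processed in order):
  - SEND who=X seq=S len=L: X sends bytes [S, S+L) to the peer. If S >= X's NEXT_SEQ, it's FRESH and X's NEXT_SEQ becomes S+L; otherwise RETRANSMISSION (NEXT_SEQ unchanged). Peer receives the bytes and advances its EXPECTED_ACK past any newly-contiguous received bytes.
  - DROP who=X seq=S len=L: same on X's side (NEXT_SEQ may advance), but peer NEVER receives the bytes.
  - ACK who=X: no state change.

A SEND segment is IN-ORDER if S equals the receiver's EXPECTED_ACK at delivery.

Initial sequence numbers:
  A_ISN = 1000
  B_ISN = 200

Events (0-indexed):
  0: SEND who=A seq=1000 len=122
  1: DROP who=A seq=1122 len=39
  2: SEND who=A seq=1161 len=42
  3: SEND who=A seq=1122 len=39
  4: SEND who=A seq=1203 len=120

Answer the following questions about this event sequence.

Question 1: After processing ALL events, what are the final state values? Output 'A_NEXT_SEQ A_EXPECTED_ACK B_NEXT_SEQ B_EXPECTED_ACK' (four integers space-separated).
Answer: 1323 200 200 1323

Derivation:
After event 0: A_seq=1122 A_ack=200 B_seq=200 B_ack=1122
After event 1: A_seq=1161 A_ack=200 B_seq=200 B_ack=1122
After event 2: A_seq=1203 A_ack=200 B_seq=200 B_ack=1122
After event 3: A_seq=1203 A_ack=200 B_seq=200 B_ack=1203
After event 4: A_seq=1323 A_ack=200 B_seq=200 B_ack=1323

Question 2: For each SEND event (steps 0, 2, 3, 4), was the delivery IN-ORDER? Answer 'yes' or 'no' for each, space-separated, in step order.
Answer: yes no yes yes

Derivation:
Step 0: SEND seq=1000 -> in-order
Step 2: SEND seq=1161 -> out-of-order
Step 3: SEND seq=1122 -> in-order
Step 4: SEND seq=1203 -> in-order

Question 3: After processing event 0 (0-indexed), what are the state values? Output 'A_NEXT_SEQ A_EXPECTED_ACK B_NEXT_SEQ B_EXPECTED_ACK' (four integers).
After event 0: A_seq=1122 A_ack=200 B_seq=200 B_ack=1122

1122 200 200 1122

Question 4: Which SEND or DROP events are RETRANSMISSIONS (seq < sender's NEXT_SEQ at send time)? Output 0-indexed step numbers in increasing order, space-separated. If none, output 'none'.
Answer: 3

Derivation:
Step 0: SEND seq=1000 -> fresh
Step 1: DROP seq=1122 -> fresh
Step 2: SEND seq=1161 -> fresh
Step 3: SEND seq=1122 -> retransmit
Step 4: SEND seq=1203 -> fresh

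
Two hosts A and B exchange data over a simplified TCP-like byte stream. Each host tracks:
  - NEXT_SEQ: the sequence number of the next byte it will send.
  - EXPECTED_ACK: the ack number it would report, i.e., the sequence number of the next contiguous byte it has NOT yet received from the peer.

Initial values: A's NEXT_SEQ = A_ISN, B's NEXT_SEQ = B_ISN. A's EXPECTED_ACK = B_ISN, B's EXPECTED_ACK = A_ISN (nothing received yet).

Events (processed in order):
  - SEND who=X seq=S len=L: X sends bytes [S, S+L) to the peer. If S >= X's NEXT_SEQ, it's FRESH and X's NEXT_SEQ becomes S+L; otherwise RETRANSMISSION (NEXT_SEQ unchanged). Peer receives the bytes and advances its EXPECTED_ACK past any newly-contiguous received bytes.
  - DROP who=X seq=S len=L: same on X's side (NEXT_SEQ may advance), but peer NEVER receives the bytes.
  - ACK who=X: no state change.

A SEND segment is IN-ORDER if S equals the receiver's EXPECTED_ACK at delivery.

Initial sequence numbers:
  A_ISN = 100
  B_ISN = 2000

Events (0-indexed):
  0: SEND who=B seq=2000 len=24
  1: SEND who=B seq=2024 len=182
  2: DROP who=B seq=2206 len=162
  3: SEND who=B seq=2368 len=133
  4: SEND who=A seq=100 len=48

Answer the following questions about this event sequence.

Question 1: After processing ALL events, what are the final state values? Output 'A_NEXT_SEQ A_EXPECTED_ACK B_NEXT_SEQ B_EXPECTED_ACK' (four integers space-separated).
After event 0: A_seq=100 A_ack=2024 B_seq=2024 B_ack=100
After event 1: A_seq=100 A_ack=2206 B_seq=2206 B_ack=100
After event 2: A_seq=100 A_ack=2206 B_seq=2368 B_ack=100
After event 3: A_seq=100 A_ack=2206 B_seq=2501 B_ack=100
After event 4: A_seq=148 A_ack=2206 B_seq=2501 B_ack=148

Answer: 148 2206 2501 148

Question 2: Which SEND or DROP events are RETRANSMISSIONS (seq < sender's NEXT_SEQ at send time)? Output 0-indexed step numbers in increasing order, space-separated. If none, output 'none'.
Step 0: SEND seq=2000 -> fresh
Step 1: SEND seq=2024 -> fresh
Step 2: DROP seq=2206 -> fresh
Step 3: SEND seq=2368 -> fresh
Step 4: SEND seq=100 -> fresh

Answer: none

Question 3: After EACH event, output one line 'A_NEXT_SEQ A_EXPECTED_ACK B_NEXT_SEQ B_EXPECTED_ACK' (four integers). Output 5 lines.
100 2024 2024 100
100 2206 2206 100
100 2206 2368 100
100 2206 2501 100
148 2206 2501 148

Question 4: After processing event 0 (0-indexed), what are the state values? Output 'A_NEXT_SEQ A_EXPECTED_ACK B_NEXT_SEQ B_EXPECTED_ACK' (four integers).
After event 0: A_seq=100 A_ack=2024 B_seq=2024 B_ack=100

100 2024 2024 100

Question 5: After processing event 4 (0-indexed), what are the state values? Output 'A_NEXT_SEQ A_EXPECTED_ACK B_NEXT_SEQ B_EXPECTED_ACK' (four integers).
After event 0: A_seq=100 A_ack=2024 B_seq=2024 B_ack=100
After event 1: A_seq=100 A_ack=2206 B_seq=2206 B_ack=100
After event 2: A_seq=100 A_ack=2206 B_seq=2368 B_ack=100
After event 3: A_seq=100 A_ack=2206 B_seq=2501 B_ack=100
After event 4: A_seq=148 A_ack=2206 B_seq=2501 B_ack=148

148 2206 2501 148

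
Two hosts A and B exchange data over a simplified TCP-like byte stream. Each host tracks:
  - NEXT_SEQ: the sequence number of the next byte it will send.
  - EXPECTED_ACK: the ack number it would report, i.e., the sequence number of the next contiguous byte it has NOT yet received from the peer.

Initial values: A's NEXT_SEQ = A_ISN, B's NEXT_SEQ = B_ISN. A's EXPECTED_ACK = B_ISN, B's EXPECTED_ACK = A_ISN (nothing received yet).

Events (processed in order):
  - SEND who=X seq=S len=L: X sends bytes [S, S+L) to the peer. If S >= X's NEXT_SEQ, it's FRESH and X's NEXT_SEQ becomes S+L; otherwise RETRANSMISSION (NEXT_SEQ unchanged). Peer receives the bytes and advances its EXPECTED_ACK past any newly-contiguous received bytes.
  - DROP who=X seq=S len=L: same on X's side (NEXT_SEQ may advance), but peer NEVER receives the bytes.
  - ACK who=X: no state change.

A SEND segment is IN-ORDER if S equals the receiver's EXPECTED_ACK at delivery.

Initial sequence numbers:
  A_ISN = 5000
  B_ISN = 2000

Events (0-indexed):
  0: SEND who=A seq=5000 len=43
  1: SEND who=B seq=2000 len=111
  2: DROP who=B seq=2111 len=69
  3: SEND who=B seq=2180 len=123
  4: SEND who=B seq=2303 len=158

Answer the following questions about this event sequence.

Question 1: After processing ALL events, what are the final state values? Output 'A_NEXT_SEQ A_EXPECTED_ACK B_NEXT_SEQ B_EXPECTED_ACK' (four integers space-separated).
Answer: 5043 2111 2461 5043

Derivation:
After event 0: A_seq=5043 A_ack=2000 B_seq=2000 B_ack=5043
After event 1: A_seq=5043 A_ack=2111 B_seq=2111 B_ack=5043
After event 2: A_seq=5043 A_ack=2111 B_seq=2180 B_ack=5043
After event 3: A_seq=5043 A_ack=2111 B_seq=2303 B_ack=5043
After event 4: A_seq=5043 A_ack=2111 B_seq=2461 B_ack=5043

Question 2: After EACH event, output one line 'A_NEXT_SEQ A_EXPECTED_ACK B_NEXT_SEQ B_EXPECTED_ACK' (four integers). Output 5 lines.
5043 2000 2000 5043
5043 2111 2111 5043
5043 2111 2180 5043
5043 2111 2303 5043
5043 2111 2461 5043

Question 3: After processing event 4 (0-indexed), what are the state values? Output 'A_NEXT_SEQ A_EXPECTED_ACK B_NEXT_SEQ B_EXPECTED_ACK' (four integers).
After event 0: A_seq=5043 A_ack=2000 B_seq=2000 B_ack=5043
After event 1: A_seq=5043 A_ack=2111 B_seq=2111 B_ack=5043
After event 2: A_seq=5043 A_ack=2111 B_seq=2180 B_ack=5043
After event 3: A_seq=5043 A_ack=2111 B_seq=2303 B_ack=5043
After event 4: A_seq=5043 A_ack=2111 B_seq=2461 B_ack=5043

5043 2111 2461 5043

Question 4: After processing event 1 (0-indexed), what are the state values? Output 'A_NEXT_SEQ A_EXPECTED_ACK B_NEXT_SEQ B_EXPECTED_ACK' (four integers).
After event 0: A_seq=5043 A_ack=2000 B_seq=2000 B_ack=5043
After event 1: A_seq=5043 A_ack=2111 B_seq=2111 B_ack=5043

5043 2111 2111 5043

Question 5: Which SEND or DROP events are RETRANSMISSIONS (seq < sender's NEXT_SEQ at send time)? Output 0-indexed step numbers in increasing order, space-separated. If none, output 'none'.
Answer: none

Derivation:
Step 0: SEND seq=5000 -> fresh
Step 1: SEND seq=2000 -> fresh
Step 2: DROP seq=2111 -> fresh
Step 3: SEND seq=2180 -> fresh
Step 4: SEND seq=2303 -> fresh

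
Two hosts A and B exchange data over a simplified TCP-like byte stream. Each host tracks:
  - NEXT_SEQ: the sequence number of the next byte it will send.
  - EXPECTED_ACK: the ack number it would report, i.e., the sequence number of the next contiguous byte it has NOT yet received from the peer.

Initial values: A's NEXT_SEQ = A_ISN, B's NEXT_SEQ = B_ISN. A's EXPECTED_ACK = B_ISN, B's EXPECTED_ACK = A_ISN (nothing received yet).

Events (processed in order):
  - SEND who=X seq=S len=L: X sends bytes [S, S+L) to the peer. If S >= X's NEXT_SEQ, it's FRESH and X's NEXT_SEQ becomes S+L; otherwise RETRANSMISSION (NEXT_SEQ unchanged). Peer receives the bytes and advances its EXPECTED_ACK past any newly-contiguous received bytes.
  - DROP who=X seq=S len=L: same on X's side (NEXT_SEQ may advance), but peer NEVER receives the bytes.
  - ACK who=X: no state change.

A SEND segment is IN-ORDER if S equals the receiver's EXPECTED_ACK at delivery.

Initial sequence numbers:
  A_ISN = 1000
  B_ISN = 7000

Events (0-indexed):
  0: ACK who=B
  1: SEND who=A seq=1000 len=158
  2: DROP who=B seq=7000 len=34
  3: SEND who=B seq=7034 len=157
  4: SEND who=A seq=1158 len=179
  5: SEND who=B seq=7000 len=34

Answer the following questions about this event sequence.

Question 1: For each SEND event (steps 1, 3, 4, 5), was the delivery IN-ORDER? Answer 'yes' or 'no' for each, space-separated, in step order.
Answer: yes no yes yes

Derivation:
Step 1: SEND seq=1000 -> in-order
Step 3: SEND seq=7034 -> out-of-order
Step 4: SEND seq=1158 -> in-order
Step 5: SEND seq=7000 -> in-order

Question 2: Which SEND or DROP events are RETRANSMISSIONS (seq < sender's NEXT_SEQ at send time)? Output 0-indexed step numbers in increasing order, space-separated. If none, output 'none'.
Step 1: SEND seq=1000 -> fresh
Step 2: DROP seq=7000 -> fresh
Step 3: SEND seq=7034 -> fresh
Step 4: SEND seq=1158 -> fresh
Step 5: SEND seq=7000 -> retransmit

Answer: 5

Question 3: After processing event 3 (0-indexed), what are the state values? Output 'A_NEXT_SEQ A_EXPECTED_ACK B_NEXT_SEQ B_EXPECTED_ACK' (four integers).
After event 0: A_seq=1000 A_ack=7000 B_seq=7000 B_ack=1000
After event 1: A_seq=1158 A_ack=7000 B_seq=7000 B_ack=1158
After event 2: A_seq=1158 A_ack=7000 B_seq=7034 B_ack=1158
After event 3: A_seq=1158 A_ack=7000 B_seq=7191 B_ack=1158

1158 7000 7191 1158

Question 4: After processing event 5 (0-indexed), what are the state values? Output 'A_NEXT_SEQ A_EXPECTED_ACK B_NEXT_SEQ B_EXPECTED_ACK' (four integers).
After event 0: A_seq=1000 A_ack=7000 B_seq=7000 B_ack=1000
After event 1: A_seq=1158 A_ack=7000 B_seq=7000 B_ack=1158
After event 2: A_seq=1158 A_ack=7000 B_seq=7034 B_ack=1158
After event 3: A_seq=1158 A_ack=7000 B_seq=7191 B_ack=1158
After event 4: A_seq=1337 A_ack=7000 B_seq=7191 B_ack=1337
After event 5: A_seq=1337 A_ack=7191 B_seq=7191 B_ack=1337

1337 7191 7191 1337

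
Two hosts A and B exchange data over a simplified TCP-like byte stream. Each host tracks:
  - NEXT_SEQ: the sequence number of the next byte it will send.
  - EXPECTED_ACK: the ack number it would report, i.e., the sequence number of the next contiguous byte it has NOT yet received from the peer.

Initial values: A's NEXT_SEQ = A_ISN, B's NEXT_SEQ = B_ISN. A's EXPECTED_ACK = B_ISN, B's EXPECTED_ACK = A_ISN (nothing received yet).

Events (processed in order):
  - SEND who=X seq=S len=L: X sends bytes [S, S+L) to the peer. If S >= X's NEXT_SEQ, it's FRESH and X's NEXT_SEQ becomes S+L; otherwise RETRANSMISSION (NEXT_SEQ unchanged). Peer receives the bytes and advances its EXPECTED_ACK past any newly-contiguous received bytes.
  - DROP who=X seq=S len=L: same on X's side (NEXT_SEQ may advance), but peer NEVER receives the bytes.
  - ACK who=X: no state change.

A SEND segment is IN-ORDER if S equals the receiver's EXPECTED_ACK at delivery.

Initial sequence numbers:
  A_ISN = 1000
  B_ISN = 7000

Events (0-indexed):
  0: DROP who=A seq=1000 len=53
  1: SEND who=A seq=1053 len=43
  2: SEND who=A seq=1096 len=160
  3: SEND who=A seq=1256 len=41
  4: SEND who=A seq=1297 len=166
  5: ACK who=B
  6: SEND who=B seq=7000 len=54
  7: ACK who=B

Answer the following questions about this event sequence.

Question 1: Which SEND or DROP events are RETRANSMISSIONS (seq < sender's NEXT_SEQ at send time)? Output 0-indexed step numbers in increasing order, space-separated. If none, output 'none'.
Step 0: DROP seq=1000 -> fresh
Step 1: SEND seq=1053 -> fresh
Step 2: SEND seq=1096 -> fresh
Step 3: SEND seq=1256 -> fresh
Step 4: SEND seq=1297 -> fresh
Step 6: SEND seq=7000 -> fresh

Answer: none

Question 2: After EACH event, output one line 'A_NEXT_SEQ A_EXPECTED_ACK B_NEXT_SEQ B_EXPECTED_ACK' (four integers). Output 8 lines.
1053 7000 7000 1000
1096 7000 7000 1000
1256 7000 7000 1000
1297 7000 7000 1000
1463 7000 7000 1000
1463 7000 7000 1000
1463 7054 7054 1000
1463 7054 7054 1000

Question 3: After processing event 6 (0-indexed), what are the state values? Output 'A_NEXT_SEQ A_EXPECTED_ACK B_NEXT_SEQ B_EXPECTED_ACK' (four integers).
After event 0: A_seq=1053 A_ack=7000 B_seq=7000 B_ack=1000
After event 1: A_seq=1096 A_ack=7000 B_seq=7000 B_ack=1000
After event 2: A_seq=1256 A_ack=7000 B_seq=7000 B_ack=1000
After event 3: A_seq=1297 A_ack=7000 B_seq=7000 B_ack=1000
After event 4: A_seq=1463 A_ack=7000 B_seq=7000 B_ack=1000
After event 5: A_seq=1463 A_ack=7000 B_seq=7000 B_ack=1000
After event 6: A_seq=1463 A_ack=7054 B_seq=7054 B_ack=1000

1463 7054 7054 1000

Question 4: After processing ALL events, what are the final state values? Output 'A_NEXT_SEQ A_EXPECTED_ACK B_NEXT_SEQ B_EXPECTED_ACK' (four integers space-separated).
After event 0: A_seq=1053 A_ack=7000 B_seq=7000 B_ack=1000
After event 1: A_seq=1096 A_ack=7000 B_seq=7000 B_ack=1000
After event 2: A_seq=1256 A_ack=7000 B_seq=7000 B_ack=1000
After event 3: A_seq=1297 A_ack=7000 B_seq=7000 B_ack=1000
After event 4: A_seq=1463 A_ack=7000 B_seq=7000 B_ack=1000
After event 5: A_seq=1463 A_ack=7000 B_seq=7000 B_ack=1000
After event 6: A_seq=1463 A_ack=7054 B_seq=7054 B_ack=1000
After event 7: A_seq=1463 A_ack=7054 B_seq=7054 B_ack=1000

Answer: 1463 7054 7054 1000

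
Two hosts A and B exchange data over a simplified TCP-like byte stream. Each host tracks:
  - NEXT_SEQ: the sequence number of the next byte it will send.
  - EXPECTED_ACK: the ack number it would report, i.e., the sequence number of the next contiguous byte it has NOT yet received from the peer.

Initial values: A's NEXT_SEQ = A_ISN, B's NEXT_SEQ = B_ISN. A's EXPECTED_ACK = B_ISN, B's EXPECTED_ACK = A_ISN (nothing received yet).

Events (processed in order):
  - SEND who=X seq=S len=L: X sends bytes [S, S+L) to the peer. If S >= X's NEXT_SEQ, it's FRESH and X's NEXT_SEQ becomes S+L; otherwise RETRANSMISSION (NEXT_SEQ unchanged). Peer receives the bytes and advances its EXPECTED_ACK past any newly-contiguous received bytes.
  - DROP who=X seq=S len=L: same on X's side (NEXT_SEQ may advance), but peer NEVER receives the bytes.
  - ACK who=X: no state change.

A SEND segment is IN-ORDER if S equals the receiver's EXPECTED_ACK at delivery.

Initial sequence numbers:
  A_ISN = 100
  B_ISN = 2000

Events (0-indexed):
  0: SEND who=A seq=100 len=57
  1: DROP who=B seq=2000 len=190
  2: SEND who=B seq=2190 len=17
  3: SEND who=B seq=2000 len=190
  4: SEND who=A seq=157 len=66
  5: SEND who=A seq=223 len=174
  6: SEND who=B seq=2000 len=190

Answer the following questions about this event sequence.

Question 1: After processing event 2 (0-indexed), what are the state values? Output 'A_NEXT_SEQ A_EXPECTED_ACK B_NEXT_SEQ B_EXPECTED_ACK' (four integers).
After event 0: A_seq=157 A_ack=2000 B_seq=2000 B_ack=157
After event 1: A_seq=157 A_ack=2000 B_seq=2190 B_ack=157
After event 2: A_seq=157 A_ack=2000 B_seq=2207 B_ack=157

157 2000 2207 157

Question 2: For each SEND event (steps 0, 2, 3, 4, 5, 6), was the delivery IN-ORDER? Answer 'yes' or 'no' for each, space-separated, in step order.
Answer: yes no yes yes yes no

Derivation:
Step 0: SEND seq=100 -> in-order
Step 2: SEND seq=2190 -> out-of-order
Step 3: SEND seq=2000 -> in-order
Step 4: SEND seq=157 -> in-order
Step 5: SEND seq=223 -> in-order
Step 6: SEND seq=2000 -> out-of-order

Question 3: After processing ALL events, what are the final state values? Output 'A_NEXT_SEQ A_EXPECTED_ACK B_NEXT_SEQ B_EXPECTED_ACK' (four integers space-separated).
Answer: 397 2207 2207 397

Derivation:
After event 0: A_seq=157 A_ack=2000 B_seq=2000 B_ack=157
After event 1: A_seq=157 A_ack=2000 B_seq=2190 B_ack=157
After event 2: A_seq=157 A_ack=2000 B_seq=2207 B_ack=157
After event 3: A_seq=157 A_ack=2207 B_seq=2207 B_ack=157
After event 4: A_seq=223 A_ack=2207 B_seq=2207 B_ack=223
After event 5: A_seq=397 A_ack=2207 B_seq=2207 B_ack=397
After event 6: A_seq=397 A_ack=2207 B_seq=2207 B_ack=397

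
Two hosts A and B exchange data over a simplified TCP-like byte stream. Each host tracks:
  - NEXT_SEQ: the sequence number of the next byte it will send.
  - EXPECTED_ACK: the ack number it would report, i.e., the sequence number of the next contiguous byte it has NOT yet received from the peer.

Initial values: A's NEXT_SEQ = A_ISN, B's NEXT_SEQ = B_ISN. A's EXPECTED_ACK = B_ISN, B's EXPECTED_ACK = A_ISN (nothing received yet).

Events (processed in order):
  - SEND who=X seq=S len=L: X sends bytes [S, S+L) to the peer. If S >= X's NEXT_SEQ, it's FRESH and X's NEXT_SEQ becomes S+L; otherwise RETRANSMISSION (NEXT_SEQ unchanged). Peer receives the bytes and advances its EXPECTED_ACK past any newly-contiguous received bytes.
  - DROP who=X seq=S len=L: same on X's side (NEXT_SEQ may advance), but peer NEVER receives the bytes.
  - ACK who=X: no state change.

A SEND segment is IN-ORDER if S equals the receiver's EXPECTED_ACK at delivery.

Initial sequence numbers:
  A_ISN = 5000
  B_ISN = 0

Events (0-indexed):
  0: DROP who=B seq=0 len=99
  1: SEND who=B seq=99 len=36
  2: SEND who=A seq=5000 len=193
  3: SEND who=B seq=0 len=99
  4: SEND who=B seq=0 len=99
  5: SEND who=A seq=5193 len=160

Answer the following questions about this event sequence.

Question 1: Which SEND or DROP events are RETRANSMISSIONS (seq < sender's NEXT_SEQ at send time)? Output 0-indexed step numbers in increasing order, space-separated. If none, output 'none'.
Step 0: DROP seq=0 -> fresh
Step 1: SEND seq=99 -> fresh
Step 2: SEND seq=5000 -> fresh
Step 3: SEND seq=0 -> retransmit
Step 4: SEND seq=0 -> retransmit
Step 5: SEND seq=5193 -> fresh

Answer: 3 4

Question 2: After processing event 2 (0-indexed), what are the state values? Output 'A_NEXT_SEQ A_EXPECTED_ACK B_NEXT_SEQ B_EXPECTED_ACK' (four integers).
After event 0: A_seq=5000 A_ack=0 B_seq=99 B_ack=5000
After event 1: A_seq=5000 A_ack=0 B_seq=135 B_ack=5000
After event 2: A_seq=5193 A_ack=0 B_seq=135 B_ack=5193

5193 0 135 5193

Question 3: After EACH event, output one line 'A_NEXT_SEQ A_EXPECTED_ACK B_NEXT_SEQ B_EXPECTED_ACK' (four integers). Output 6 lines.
5000 0 99 5000
5000 0 135 5000
5193 0 135 5193
5193 135 135 5193
5193 135 135 5193
5353 135 135 5353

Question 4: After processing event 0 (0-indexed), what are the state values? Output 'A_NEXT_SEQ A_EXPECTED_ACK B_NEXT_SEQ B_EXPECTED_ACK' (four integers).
After event 0: A_seq=5000 A_ack=0 B_seq=99 B_ack=5000

5000 0 99 5000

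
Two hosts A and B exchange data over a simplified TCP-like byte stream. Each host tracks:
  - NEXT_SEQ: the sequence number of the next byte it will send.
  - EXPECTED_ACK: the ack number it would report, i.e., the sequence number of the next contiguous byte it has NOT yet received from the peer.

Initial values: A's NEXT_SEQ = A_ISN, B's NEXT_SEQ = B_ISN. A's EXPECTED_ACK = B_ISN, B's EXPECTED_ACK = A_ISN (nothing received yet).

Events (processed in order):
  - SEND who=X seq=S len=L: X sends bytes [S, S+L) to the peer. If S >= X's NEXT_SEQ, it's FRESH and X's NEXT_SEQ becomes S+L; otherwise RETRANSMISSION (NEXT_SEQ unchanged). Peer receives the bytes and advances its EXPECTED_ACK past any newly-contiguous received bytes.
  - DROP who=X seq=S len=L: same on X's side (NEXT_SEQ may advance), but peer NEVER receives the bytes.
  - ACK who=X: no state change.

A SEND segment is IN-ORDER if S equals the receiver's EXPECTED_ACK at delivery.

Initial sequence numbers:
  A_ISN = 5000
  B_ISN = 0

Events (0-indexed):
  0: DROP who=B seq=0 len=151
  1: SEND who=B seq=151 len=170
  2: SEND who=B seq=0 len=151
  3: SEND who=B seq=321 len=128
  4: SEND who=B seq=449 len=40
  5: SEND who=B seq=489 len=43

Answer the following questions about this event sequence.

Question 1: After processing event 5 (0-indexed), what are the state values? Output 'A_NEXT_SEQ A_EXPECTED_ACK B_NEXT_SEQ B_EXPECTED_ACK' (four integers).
After event 0: A_seq=5000 A_ack=0 B_seq=151 B_ack=5000
After event 1: A_seq=5000 A_ack=0 B_seq=321 B_ack=5000
After event 2: A_seq=5000 A_ack=321 B_seq=321 B_ack=5000
After event 3: A_seq=5000 A_ack=449 B_seq=449 B_ack=5000
After event 4: A_seq=5000 A_ack=489 B_seq=489 B_ack=5000
After event 5: A_seq=5000 A_ack=532 B_seq=532 B_ack=5000

5000 532 532 5000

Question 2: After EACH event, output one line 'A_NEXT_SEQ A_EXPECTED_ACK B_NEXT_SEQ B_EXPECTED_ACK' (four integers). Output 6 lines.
5000 0 151 5000
5000 0 321 5000
5000 321 321 5000
5000 449 449 5000
5000 489 489 5000
5000 532 532 5000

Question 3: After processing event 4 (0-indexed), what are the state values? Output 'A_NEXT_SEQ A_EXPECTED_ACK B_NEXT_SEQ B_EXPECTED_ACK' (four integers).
After event 0: A_seq=5000 A_ack=0 B_seq=151 B_ack=5000
After event 1: A_seq=5000 A_ack=0 B_seq=321 B_ack=5000
After event 2: A_seq=5000 A_ack=321 B_seq=321 B_ack=5000
After event 3: A_seq=5000 A_ack=449 B_seq=449 B_ack=5000
After event 4: A_seq=5000 A_ack=489 B_seq=489 B_ack=5000

5000 489 489 5000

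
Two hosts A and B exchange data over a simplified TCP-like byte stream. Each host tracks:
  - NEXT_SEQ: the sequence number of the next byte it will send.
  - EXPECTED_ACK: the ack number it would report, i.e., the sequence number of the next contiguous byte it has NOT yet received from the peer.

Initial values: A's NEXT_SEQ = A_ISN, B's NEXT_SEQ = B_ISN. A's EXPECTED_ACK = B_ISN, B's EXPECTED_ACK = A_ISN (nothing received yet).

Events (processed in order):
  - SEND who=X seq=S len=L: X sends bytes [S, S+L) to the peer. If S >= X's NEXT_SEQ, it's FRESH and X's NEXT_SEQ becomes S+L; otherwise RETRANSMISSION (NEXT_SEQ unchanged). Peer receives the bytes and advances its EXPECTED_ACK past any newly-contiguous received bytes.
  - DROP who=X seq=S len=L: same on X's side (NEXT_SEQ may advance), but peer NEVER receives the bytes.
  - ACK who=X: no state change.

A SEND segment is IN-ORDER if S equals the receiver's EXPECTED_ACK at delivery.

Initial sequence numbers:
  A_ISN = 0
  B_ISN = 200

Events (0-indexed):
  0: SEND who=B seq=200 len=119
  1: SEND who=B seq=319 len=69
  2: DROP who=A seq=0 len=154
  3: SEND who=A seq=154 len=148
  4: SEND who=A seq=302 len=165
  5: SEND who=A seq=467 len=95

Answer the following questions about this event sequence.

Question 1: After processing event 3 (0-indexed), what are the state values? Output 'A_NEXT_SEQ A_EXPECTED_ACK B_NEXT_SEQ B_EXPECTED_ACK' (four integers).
After event 0: A_seq=0 A_ack=319 B_seq=319 B_ack=0
After event 1: A_seq=0 A_ack=388 B_seq=388 B_ack=0
After event 2: A_seq=154 A_ack=388 B_seq=388 B_ack=0
After event 3: A_seq=302 A_ack=388 B_seq=388 B_ack=0

302 388 388 0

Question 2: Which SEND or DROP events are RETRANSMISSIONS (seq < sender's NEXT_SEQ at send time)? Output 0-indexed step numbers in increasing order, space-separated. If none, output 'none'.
Step 0: SEND seq=200 -> fresh
Step 1: SEND seq=319 -> fresh
Step 2: DROP seq=0 -> fresh
Step 3: SEND seq=154 -> fresh
Step 4: SEND seq=302 -> fresh
Step 5: SEND seq=467 -> fresh

Answer: none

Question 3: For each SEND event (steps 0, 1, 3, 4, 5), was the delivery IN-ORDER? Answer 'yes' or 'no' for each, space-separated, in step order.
Step 0: SEND seq=200 -> in-order
Step 1: SEND seq=319 -> in-order
Step 3: SEND seq=154 -> out-of-order
Step 4: SEND seq=302 -> out-of-order
Step 5: SEND seq=467 -> out-of-order

Answer: yes yes no no no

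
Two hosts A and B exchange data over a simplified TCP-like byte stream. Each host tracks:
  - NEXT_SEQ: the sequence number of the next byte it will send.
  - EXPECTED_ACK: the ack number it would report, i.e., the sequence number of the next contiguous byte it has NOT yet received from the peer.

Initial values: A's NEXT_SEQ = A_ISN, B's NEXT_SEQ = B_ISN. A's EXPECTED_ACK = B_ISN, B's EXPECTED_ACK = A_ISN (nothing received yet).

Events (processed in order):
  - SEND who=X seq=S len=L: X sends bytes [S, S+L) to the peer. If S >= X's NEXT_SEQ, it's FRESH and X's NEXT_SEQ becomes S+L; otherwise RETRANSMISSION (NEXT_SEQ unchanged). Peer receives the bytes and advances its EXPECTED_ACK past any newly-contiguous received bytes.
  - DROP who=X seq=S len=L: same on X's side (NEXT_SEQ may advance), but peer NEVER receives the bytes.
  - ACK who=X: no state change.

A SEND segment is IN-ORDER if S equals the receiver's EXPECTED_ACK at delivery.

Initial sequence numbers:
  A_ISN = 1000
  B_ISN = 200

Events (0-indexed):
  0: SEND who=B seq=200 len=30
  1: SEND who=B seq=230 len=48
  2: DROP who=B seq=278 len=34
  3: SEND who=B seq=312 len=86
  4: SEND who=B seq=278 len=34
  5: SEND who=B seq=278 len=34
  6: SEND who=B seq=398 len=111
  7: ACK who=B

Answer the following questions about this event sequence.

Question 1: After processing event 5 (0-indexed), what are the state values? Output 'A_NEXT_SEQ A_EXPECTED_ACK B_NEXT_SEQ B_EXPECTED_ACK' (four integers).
After event 0: A_seq=1000 A_ack=230 B_seq=230 B_ack=1000
After event 1: A_seq=1000 A_ack=278 B_seq=278 B_ack=1000
After event 2: A_seq=1000 A_ack=278 B_seq=312 B_ack=1000
After event 3: A_seq=1000 A_ack=278 B_seq=398 B_ack=1000
After event 4: A_seq=1000 A_ack=398 B_seq=398 B_ack=1000
After event 5: A_seq=1000 A_ack=398 B_seq=398 B_ack=1000

1000 398 398 1000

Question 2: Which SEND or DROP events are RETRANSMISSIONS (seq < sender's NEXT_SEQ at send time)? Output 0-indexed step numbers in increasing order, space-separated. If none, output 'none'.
Step 0: SEND seq=200 -> fresh
Step 1: SEND seq=230 -> fresh
Step 2: DROP seq=278 -> fresh
Step 3: SEND seq=312 -> fresh
Step 4: SEND seq=278 -> retransmit
Step 5: SEND seq=278 -> retransmit
Step 6: SEND seq=398 -> fresh

Answer: 4 5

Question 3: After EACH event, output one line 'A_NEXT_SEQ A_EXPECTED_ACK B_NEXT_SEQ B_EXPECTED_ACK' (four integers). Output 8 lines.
1000 230 230 1000
1000 278 278 1000
1000 278 312 1000
1000 278 398 1000
1000 398 398 1000
1000 398 398 1000
1000 509 509 1000
1000 509 509 1000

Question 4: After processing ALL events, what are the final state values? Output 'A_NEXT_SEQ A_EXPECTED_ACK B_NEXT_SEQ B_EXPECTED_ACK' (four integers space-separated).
Answer: 1000 509 509 1000

Derivation:
After event 0: A_seq=1000 A_ack=230 B_seq=230 B_ack=1000
After event 1: A_seq=1000 A_ack=278 B_seq=278 B_ack=1000
After event 2: A_seq=1000 A_ack=278 B_seq=312 B_ack=1000
After event 3: A_seq=1000 A_ack=278 B_seq=398 B_ack=1000
After event 4: A_seq=1000 A_ack=398 B_seq=398 B_ack=1000
After event 5: A_seq=1000 A_ack=398 B_seq=398 B_ack=1000
After event 6: A_seq=1000 A_ack=509 B_seq=509 B_ack=1000
After event 7: A_seq=1000 A_ack=509 B_seq=509 B_ack=1000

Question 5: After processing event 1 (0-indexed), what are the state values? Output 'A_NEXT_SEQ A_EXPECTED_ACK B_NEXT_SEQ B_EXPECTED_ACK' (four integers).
After event 0: A_seq=1000 A_ack=230 B_seq=230 B_ack=1000
After event 1: A_seq=1000 A_ack=278 B_seq=278 B_ack=1000

1000 278 278 1000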